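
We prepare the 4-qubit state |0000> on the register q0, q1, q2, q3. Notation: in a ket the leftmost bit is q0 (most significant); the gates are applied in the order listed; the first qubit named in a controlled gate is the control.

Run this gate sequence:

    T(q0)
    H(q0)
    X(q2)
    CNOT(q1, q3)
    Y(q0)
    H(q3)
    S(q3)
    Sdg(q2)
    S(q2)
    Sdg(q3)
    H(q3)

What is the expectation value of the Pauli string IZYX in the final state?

In the final state, IZYX has expectation 0. Key observation: steps 6-11 multiply out to the identity, so the circuit reduces to the remaining gates.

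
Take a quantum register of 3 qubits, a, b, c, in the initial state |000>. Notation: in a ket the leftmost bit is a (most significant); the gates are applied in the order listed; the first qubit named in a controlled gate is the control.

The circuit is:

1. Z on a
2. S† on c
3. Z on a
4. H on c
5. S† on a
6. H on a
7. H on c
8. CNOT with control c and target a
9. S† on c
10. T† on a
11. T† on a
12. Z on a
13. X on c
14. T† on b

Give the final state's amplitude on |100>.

The final state's coefficient on |100> equals 0.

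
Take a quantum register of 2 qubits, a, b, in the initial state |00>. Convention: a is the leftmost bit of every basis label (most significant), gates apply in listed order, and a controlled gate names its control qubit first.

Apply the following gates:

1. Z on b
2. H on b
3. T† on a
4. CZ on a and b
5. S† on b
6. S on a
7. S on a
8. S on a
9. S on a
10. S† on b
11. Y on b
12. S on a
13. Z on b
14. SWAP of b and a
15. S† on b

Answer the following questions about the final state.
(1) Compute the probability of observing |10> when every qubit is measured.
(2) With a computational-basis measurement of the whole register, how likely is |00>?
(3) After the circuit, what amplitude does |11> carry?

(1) The probability of measuring |10> is 1/2. Key observation: steps 6-9 multiply out to the identity, so the circuit reduces to the remaining gates.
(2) The probability of measuring |00> is 1/2.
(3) The final state's coefficient on |11> equals 0.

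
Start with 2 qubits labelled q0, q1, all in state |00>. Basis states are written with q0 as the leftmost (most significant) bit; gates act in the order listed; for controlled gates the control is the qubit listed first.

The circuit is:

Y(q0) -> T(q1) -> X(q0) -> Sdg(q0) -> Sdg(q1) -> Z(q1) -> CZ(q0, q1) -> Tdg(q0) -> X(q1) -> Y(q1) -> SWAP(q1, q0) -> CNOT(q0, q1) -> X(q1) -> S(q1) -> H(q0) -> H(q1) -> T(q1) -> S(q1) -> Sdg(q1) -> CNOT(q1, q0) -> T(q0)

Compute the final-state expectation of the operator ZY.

In the final state, ZY has expectation 0. Key observation: the block from step 18 through step 19 cancels to the identity and can be dropped.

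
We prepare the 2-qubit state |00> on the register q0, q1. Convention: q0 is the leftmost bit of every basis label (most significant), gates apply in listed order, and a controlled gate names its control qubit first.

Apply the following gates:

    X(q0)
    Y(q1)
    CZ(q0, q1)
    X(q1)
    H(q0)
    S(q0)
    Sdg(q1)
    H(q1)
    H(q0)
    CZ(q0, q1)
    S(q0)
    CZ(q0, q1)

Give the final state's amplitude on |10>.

The final state's coefficient on |10> equals sqrt(2)*(1 + I)/4.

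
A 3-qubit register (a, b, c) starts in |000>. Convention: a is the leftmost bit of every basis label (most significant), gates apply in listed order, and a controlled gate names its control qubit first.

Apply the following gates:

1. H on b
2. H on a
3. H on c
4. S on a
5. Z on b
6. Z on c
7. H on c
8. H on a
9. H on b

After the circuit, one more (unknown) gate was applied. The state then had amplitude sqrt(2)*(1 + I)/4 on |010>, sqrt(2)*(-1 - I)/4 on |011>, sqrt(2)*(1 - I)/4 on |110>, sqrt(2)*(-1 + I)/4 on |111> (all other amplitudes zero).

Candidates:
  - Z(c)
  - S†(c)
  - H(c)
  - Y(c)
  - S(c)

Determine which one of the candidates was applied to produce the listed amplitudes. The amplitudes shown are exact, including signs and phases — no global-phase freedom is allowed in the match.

The unique candidate consistent with the amplitudes is H(c).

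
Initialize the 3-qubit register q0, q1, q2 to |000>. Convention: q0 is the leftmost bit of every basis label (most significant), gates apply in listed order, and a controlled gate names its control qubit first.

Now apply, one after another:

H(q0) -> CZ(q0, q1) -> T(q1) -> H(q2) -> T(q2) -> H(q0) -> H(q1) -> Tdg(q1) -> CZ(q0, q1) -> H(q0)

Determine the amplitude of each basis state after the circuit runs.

The final amplitudes are sqrt(2)/4 on |000>, sqrt(2)*exp(I*pi/4)/4 on |001>, -sqrt(2)*exp(3*I*pi/4)/4 on |010>, sqrt(2)/4 on |011>, sqrt(2)/4 on |100>, sqrt(2)*exp(I*pi/4)/4 on |101>, -sqrt(2)*exp(3*I*pi/4)/4 on |110>, sqrt(2)/4 on |111>.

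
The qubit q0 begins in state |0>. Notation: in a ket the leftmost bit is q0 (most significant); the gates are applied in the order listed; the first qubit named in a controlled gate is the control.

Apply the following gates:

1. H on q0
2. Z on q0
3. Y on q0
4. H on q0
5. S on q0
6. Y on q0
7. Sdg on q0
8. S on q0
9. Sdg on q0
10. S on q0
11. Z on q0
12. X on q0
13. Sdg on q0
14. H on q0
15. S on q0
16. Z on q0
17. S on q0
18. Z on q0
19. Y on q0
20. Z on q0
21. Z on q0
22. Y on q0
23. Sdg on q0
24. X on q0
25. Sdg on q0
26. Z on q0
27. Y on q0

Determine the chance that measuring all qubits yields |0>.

The probability of measuring |0> is 1/2. Key observation: steps 8-9 multiply out to the identity, so the circuit reduces to the remaining gates.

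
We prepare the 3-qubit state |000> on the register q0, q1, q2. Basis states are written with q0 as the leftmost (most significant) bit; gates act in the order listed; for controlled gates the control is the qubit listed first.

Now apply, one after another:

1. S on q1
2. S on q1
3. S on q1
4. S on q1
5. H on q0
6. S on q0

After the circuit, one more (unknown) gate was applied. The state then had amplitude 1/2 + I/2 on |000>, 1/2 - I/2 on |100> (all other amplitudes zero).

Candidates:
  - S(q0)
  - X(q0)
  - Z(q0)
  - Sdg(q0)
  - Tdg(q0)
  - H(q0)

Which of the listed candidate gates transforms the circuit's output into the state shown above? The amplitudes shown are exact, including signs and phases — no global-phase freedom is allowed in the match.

The applied gate was H(q0). Key observation: the block from step 1 through step 4 cancels to the identity and can be dropped.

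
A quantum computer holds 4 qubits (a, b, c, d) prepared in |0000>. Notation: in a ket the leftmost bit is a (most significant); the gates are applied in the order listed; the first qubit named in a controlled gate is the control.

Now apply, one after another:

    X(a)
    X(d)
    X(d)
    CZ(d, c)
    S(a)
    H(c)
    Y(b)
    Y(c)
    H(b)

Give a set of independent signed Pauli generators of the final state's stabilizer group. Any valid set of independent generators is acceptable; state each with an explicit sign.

One valid set of independent stabilizer generators is -IXII, -IIXI, -ZIII, +IIIZ (any independent generating set of the same group is equally correct). Key observation: gates 2-3 undo each other exactly, leaving only the rest of the circuit to track.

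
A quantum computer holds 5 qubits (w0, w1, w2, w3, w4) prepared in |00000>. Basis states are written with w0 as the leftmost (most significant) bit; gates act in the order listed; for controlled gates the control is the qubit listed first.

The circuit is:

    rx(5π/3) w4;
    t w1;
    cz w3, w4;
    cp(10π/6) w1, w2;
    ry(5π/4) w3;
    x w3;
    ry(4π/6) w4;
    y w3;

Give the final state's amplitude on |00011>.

The final state's coefficient on |00011> equals (1 - I)*(2 - I)*sqrt(sqrt(2) + 2)/8.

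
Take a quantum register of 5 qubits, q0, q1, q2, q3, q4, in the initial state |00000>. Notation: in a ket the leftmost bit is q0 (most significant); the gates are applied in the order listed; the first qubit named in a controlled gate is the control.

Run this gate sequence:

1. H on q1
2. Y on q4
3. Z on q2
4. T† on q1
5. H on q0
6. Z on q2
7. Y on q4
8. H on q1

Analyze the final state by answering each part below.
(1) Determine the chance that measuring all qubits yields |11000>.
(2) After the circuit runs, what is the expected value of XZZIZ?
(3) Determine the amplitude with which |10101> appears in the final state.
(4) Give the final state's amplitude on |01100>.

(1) The probability of measuring |11000> is 1/4 - sqrt(2)/8.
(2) In the final state, XZZIZ has expectation sqrt(2)/2.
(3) The amplitude on |10101> is 0.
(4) The amplitude on |01100> is 0.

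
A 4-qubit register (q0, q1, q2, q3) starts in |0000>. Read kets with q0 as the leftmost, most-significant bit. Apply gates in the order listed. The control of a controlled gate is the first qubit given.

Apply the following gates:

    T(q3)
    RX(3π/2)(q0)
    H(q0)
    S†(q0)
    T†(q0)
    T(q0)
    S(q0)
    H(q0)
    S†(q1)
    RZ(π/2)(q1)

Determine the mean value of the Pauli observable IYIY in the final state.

The observable IYIY averages to 0. Key observation: the block from step 3 through step 8 cancels to the identity and can be dropped.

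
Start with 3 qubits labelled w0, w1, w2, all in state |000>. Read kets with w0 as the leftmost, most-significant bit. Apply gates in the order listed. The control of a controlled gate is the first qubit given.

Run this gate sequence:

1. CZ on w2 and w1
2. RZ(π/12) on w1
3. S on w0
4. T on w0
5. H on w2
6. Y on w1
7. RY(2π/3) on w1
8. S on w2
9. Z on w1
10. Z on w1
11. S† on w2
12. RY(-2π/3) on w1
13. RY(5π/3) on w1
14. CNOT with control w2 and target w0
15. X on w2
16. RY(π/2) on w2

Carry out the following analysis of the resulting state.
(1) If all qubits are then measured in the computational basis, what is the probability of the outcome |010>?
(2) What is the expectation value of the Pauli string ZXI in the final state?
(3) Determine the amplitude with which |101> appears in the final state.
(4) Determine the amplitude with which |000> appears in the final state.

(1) Outcome |010> occurs with probability 3/16. Key observation: steps 7-12 multiply out to the identity, so the circuit reduces to the remaining gates.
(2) The expectation value of ZXI is 0.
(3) The final state's coefficient on |101> equals -exp(11*I*pi/24)/4.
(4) |000> carries amplitude exp(11*I*pi/24)/4 in the final state.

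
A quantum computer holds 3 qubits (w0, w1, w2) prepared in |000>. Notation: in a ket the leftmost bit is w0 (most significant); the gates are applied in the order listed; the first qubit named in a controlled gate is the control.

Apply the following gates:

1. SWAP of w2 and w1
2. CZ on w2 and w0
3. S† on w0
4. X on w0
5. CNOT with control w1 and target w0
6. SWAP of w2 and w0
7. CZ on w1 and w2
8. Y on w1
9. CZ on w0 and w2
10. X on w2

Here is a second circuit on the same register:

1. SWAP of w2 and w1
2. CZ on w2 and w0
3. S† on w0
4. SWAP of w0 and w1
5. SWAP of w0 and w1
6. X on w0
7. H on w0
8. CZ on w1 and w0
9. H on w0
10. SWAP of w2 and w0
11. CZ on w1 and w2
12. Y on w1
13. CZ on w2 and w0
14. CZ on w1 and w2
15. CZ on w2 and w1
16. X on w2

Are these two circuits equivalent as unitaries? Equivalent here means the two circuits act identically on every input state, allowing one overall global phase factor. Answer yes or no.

Yes, they are equivalent — the unitaries differ by at most a global phase.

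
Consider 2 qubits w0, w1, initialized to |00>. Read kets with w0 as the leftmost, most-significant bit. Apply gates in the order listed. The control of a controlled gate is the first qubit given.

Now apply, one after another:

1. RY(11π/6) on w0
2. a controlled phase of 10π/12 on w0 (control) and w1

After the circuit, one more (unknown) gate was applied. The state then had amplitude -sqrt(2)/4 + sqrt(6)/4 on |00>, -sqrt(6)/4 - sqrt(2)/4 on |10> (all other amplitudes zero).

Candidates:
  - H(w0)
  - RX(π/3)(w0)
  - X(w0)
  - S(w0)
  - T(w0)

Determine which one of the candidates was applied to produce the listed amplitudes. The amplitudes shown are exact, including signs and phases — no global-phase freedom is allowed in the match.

It was X(w0) that produced the state shown.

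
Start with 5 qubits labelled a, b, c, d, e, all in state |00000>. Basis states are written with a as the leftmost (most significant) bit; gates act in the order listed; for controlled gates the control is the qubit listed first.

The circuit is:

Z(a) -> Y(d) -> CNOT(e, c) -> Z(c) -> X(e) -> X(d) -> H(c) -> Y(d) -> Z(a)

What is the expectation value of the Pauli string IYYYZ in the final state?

In the final state, IYYYZ has expectation 0.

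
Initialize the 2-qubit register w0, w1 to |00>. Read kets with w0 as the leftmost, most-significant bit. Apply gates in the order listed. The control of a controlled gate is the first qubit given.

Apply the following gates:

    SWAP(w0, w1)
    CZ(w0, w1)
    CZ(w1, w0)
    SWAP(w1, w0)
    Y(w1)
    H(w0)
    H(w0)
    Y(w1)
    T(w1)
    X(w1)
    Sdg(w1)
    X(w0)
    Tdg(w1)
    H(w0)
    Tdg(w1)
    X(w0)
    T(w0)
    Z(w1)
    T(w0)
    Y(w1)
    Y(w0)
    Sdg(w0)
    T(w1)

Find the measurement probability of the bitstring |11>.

The probability of measuring |11> is 0. Key observation: gates 5-8 undo each other exactly, leaving only the rest of the circuit to track.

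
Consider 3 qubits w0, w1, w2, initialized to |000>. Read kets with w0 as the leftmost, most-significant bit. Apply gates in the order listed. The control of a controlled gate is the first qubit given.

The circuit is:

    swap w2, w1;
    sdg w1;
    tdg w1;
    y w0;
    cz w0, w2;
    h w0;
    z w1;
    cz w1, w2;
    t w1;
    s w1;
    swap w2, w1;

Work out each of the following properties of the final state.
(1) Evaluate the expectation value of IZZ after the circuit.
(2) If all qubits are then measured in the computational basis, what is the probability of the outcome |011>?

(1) In the final state, IZZ has expectation 1.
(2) A full measurement returns |011> with probability 0.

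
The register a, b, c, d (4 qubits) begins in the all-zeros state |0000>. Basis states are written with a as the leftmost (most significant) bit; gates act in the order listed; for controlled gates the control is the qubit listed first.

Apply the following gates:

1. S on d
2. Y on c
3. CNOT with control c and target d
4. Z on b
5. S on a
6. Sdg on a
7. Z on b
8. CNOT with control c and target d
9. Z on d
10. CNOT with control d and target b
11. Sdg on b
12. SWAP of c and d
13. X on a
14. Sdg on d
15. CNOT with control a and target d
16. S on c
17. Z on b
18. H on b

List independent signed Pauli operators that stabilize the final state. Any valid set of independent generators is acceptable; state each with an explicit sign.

The stabilizer group can be generated by +IXII, -ZIII, +IIZI, +IIIZ, among other valid generating sets. Key observation: the block from step 3 through step 8 cancels to the identity and can be dropped.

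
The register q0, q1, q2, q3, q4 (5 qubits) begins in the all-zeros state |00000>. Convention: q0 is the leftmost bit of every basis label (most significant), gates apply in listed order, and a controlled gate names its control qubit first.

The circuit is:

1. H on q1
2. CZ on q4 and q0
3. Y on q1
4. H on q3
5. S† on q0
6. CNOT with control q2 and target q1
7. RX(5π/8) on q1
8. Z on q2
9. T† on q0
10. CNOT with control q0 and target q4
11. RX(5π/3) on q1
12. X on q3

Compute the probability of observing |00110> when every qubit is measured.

A full measurement returns |00110> with probability 0.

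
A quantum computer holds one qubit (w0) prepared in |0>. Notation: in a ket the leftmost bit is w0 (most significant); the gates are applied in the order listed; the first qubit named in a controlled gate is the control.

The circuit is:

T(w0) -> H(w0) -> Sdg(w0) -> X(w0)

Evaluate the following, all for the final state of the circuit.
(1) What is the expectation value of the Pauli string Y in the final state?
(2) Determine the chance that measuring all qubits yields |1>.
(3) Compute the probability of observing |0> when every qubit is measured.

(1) In the final state, Y has expectation 1.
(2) A full measurement returns |1> with probability 1/2.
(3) The probability of measuring |0> is 1/2.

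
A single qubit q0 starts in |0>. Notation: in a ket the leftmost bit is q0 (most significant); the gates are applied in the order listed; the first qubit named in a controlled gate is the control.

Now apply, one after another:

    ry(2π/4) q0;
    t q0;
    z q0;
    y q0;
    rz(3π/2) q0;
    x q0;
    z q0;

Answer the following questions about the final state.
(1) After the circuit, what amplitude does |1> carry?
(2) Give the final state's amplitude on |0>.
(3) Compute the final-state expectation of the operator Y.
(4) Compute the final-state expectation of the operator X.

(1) The final state's coefficient on |1> equals -sqrt(2)/2.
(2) |0> carries amplitude -sqrt(2)*exp(I*pi/4)/2 in the final state.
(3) The expectation value of Y is -sqrt(2)/2.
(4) The expectation value of X is sqrt(2)/2.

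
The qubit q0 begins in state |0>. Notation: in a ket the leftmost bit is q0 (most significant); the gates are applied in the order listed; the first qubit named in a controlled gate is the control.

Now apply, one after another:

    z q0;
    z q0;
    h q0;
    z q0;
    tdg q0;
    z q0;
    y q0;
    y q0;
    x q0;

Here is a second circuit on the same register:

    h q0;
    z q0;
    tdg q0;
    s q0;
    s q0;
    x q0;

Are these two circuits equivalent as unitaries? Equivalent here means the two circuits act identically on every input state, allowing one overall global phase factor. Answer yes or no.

Yes: on every input state the two circuits agree up to one overall phase factor.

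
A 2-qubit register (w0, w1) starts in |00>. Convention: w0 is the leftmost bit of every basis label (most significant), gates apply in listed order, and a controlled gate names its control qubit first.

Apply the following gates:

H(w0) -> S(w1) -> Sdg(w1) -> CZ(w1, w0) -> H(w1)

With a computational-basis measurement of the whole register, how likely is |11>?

Outcome |11> occurs with probability 1/4. Key observation: steps 2-3 multiply out to the identity, so the circuit reduces to the remaining gates.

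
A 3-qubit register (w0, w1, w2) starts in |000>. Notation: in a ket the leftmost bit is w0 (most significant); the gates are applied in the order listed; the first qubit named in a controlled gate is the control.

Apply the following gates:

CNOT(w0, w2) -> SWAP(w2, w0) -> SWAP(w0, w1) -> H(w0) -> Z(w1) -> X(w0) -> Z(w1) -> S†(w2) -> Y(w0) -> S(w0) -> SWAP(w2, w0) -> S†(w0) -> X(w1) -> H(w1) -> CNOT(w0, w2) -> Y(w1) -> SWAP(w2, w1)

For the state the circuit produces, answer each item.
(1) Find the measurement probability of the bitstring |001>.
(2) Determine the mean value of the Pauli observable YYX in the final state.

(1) The probability of measuring |001> is 1/4.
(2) The expectation value of YYX is 0.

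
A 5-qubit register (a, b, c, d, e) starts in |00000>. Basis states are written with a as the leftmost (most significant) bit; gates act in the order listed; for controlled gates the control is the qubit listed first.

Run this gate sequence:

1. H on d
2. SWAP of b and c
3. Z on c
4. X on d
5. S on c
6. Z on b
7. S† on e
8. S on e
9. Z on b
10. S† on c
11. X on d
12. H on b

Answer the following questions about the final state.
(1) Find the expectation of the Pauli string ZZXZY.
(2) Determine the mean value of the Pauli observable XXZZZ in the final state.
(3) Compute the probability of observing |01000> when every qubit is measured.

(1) In the final state, ZZXZY has expectation 0. Key observation: steps 4-11 multiply out to the identity, so the circuit reduces to the remaining gates.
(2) The observable XXZZZ averages to 0.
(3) Outcome |01000> occurs with probability 1/4.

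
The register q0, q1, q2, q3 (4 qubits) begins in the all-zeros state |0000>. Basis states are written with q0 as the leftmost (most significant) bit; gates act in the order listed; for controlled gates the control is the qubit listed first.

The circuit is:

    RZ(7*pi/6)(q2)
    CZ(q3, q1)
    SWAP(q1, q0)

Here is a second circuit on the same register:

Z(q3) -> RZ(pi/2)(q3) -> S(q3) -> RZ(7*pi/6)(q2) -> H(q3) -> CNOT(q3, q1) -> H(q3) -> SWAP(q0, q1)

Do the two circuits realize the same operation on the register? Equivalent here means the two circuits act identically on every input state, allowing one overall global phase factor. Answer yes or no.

No: there is an input state on which the two circuits produce genuinely different outputs (not merely differing by a phase).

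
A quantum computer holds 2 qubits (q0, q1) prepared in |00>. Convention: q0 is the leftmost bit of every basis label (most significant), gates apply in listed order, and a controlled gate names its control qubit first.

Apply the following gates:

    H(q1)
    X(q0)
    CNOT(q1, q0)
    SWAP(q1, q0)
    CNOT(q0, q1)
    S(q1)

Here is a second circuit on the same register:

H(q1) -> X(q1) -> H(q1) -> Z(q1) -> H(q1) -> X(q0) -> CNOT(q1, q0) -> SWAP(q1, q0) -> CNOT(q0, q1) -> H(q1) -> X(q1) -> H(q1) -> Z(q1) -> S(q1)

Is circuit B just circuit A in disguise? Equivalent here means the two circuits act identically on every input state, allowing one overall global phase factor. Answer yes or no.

Yes: on every input state the two circuits agree up to one overall phase factor.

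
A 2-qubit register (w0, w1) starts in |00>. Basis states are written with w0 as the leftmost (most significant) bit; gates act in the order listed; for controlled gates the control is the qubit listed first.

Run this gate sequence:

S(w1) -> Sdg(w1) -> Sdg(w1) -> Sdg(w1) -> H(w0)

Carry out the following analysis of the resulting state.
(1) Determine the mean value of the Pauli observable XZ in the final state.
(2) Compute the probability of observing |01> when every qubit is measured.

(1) The expectation value of XZ is 1. Key observation: gates 1-2 undo each other exactly, leaving only the rest of the circuit to track.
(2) Outcome |01> occurs with probability 0.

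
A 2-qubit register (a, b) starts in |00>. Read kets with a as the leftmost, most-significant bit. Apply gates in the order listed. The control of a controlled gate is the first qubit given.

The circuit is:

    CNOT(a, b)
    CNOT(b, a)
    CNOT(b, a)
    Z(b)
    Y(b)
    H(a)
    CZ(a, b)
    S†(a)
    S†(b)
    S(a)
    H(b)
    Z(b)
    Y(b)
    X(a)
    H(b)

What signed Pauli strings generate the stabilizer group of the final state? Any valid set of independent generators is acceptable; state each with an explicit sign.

One valid set of independent stabilizer generators is -XI, -IZ (any independent generating set of the same group is equally correct).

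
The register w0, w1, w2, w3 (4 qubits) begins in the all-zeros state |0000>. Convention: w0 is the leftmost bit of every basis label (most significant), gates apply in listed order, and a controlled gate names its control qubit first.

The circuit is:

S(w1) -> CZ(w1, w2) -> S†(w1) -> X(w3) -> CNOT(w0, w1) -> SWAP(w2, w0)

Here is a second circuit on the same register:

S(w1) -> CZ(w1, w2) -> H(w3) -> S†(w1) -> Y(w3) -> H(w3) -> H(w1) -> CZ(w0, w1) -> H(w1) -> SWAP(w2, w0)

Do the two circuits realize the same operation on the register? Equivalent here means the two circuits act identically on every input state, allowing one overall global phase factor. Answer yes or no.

No, they are not equivalent — no single phase factor reconciles the two unitaries.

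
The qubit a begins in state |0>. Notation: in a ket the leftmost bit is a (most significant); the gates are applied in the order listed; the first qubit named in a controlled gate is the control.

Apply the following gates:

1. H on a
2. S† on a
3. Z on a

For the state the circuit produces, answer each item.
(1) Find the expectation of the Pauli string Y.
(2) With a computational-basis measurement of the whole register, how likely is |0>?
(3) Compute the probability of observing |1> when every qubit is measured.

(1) The expectation value of Y is 1.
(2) The probability of measuring |0> is 1/2.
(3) The probability of measuring |1> is 1/2.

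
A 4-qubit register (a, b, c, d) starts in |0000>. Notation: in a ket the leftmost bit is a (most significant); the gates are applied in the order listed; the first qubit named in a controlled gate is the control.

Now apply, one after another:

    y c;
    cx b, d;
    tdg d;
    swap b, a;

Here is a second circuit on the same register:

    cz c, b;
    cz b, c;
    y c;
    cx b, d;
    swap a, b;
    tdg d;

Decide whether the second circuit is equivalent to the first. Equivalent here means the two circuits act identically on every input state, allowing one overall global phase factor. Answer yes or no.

Yes, they are equivalent — the unitaries differ by at most a global phase.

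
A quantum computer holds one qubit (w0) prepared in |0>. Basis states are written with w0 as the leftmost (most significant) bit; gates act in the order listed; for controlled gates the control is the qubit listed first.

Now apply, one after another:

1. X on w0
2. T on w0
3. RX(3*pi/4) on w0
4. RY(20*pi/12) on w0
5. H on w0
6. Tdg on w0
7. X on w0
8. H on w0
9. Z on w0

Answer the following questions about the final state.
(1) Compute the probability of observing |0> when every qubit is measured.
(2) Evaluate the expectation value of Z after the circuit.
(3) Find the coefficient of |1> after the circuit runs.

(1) The probability of measuring |0> is 3/8.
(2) The observable Z averages to -1/4.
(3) The amplitude on |1> is -sqrt(6 - 3*sqrt(2))/8 + sqrt(2 - sqrt(2))/8 - I*sqrt(3*sqrt(2) + 6)/8 - I*sqrt(sqrt(2) + 2)/8 - sqrt(sqrt(2) + 2)*exp(3*I*pi/4)/8 - sqrt(6 - 3*sqrt(2))*exp(I*pi/4)/8 - sqrt(2 - sqrt(2))*exp(I*pi/4)/8 + sqrt(3*sqrt(2) + 6)*exp(3*I*pi/4)/8.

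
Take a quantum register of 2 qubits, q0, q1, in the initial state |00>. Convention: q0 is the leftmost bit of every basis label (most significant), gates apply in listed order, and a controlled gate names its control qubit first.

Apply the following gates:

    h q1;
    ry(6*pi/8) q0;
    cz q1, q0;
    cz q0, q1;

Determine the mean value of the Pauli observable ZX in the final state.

The expectation value of ZX is -sqrt(2)/2.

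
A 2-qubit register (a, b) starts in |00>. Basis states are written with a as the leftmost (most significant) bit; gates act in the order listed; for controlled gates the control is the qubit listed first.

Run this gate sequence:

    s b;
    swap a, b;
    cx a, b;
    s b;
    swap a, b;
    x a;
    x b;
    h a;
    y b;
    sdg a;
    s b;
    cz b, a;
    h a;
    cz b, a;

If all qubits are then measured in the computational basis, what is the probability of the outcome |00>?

Outcome |00> occurs with probability 1/2.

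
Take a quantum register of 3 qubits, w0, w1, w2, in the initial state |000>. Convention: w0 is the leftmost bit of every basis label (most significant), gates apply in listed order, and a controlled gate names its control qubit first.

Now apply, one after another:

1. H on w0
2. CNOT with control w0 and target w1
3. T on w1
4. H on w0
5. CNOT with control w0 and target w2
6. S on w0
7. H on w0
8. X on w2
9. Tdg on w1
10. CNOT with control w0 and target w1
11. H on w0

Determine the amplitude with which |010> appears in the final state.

The amplitude on |010> is -I/2.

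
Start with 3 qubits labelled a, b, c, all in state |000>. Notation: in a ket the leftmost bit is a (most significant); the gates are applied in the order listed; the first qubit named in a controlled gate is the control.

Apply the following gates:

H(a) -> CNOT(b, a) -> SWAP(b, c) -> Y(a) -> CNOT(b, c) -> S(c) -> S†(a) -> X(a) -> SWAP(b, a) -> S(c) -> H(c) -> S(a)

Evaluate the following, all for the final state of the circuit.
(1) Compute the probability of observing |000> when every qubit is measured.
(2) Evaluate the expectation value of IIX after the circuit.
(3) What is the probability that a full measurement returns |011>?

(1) A full measurement returns |000> with probability 1/4.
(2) The observable IIX averages to 1.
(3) Outcome |011> occurs with probability 1/4.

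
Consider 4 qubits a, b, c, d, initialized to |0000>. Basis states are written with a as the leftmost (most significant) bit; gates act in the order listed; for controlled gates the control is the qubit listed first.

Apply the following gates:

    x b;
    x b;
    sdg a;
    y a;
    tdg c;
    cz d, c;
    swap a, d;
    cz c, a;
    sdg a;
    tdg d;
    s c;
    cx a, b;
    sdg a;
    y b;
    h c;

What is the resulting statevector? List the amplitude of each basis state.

After the circuit, the state carries amplitude sqrt(2)*exp(3*I*pi/4)/2 on |0101>, sqrt(2)*exp(3*I*pi/4)/2 on |0111>, and 0 on every other basis state.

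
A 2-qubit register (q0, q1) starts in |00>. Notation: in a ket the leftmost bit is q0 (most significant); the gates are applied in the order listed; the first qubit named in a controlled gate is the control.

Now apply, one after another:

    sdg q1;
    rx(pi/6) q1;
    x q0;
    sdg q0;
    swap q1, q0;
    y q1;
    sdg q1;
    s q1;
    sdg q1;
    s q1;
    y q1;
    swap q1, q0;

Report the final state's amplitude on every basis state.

The resulting statevector has amplitude 0 on |00>, 0 on |01>, I*(-sqrt(6) - sqrt(2))/4 on |10>, -sqrt(6)/4 + sqrt(2)/4 on |11>. Key observation: steps 5-12 multiply out to the identity, so the circuit reduces to the remaining gates.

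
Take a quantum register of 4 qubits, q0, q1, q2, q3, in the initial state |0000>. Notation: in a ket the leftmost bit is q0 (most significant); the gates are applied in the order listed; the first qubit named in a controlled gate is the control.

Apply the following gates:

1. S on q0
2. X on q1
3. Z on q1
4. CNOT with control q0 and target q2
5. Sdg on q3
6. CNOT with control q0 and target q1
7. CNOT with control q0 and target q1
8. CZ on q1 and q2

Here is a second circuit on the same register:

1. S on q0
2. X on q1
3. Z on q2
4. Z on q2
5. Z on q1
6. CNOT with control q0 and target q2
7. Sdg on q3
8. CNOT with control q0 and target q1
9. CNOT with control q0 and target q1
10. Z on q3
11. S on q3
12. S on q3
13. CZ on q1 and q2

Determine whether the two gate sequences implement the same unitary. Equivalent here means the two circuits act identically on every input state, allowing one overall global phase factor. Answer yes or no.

Yes: on every input state the two circuits agree up to one overall phase factor.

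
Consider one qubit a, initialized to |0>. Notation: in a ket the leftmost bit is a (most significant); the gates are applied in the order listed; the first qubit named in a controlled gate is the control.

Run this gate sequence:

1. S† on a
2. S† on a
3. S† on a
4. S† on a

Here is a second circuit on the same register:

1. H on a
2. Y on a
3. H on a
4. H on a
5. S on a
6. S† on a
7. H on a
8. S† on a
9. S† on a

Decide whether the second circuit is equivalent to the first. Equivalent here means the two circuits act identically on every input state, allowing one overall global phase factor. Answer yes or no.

No, they are not equivalent — no single phase factor reconciles the two unitaries.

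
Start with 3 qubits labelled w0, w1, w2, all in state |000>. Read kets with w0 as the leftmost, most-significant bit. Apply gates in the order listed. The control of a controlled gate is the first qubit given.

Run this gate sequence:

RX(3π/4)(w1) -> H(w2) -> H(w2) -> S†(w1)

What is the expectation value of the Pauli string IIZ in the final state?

The expectation value of IIZ is 1.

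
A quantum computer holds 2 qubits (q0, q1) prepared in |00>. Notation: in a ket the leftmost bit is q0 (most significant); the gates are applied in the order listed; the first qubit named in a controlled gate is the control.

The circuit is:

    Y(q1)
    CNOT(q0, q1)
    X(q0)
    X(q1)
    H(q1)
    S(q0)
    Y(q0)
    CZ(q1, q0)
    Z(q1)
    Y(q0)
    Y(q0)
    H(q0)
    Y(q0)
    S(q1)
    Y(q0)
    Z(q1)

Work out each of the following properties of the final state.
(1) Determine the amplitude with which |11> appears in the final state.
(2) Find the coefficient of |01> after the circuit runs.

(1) The final state's coefficient on |11> equals -1/2.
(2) The final state's coefficient on |01> equals -1/2.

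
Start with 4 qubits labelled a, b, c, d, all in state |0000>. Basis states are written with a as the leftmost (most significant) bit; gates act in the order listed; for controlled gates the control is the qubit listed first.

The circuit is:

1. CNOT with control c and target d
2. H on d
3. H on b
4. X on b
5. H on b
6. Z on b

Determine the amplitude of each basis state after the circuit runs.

After the circuit, the state carries amplitude sqrt(2)/2 on |0000>, sqrt(2)/2 on |0001>, and 0 on every other basis state. Key observation: gates 3-6 undo each other exactly, leaving only the rest of the circuit to track.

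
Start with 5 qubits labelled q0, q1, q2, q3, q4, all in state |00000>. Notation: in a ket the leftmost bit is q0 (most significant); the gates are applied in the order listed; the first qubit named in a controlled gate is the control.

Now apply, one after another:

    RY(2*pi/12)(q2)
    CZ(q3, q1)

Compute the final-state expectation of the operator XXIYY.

The observable XXIYY averages to 0.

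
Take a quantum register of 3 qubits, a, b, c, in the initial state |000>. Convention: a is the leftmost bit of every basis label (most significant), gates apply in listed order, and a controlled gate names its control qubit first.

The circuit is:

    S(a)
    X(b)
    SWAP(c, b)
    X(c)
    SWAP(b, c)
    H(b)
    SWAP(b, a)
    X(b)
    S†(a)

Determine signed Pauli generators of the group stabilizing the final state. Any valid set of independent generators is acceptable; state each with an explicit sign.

The final state is stabilized by the group generated by -YII, -IZI, +IIZ; other independent generating sets are equally valid.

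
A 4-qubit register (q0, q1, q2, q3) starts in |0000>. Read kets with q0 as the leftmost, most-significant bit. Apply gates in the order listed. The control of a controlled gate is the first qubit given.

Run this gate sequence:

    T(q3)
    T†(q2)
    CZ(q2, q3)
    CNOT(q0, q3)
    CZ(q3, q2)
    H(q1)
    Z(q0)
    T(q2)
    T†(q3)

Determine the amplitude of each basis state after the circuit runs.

The final amplitudes are sqrt(2)/2 on |0000>, sqrt(2)/2 on |0100>, and 0 on every other basis state.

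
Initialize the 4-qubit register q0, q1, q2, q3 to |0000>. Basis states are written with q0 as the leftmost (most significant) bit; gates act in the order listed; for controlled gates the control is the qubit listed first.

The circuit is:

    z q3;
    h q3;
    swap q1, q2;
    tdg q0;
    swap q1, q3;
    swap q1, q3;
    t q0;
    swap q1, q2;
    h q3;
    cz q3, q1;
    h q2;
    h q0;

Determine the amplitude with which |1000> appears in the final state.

The amplitude on |1000> is 1/2. Key observation: the block from step 2 through step 9 cancels to the identity and can be dropped.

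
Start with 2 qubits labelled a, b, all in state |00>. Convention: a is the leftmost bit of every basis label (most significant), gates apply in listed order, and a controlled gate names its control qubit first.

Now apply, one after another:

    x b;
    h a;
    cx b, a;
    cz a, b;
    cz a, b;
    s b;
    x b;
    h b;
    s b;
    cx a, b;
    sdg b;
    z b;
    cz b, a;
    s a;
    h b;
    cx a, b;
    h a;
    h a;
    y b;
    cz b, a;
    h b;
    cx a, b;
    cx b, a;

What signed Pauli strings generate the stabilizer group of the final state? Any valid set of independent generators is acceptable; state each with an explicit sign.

One valid set of independent stabilizer generators is +XZ, -ZX (any independent generating set of the same group is equally correct).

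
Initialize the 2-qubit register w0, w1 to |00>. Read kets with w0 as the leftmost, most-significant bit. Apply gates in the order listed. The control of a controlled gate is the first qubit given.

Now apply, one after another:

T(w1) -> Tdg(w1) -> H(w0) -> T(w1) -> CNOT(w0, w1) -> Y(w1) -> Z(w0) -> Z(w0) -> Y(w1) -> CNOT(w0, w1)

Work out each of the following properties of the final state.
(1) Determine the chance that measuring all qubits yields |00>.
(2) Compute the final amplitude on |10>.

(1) A full measurement returns |00> with probability 1/2. Key observation: gates 5-10 undo each other exactly, leaving only the rest of the circuit to track.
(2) The final state's coefficient on |10> equals sqrt(2)/2.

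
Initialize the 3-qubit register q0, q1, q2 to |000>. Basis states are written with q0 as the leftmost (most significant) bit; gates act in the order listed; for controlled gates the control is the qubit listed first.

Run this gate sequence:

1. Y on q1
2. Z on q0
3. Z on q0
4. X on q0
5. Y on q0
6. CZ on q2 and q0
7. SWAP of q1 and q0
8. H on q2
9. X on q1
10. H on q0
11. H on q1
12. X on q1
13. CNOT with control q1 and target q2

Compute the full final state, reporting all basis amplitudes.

The resulting statevector has amplitude -sqrt(2)/4 on |000>, -sqrt(2)/4 on |001>, sqrt(2)/4 on |010>, sqrt(2)/4 on |011>, sqrt(2)/4 on |100>, sqrt(2)/4 on |101>, -sqrt(2)/4 on |110>, -sqrt(2)/4 on |111>.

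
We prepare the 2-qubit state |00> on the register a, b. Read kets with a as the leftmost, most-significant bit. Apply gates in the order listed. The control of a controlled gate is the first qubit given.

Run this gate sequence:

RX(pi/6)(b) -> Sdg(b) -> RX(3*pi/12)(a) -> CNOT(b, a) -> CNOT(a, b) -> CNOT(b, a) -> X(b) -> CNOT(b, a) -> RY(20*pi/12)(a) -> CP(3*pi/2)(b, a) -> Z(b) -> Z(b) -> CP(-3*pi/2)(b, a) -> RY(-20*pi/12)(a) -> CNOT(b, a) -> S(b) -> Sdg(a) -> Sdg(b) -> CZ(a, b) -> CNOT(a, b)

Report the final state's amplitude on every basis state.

The resulting statevector has amplitude -sqrt(6)*I*sqrt(2 - sqrt(2))/8 - sqrt(2)*I*sqrt(2 - sqrt(2))/8 on |00>, sqrt(sqrt(2) + 2)*(sqrt(2) + sqrt(6))/8 on |01>, -sqrt(6)*I*sqrt(sqrt(2) + 2)/8 + sqrt(2)*I*sqrt(sqrt(2) + 2)/8 on |10>, sqrt(2 - sqrt(2))*(-sqrt(2) + sqrt(6))/8 on |11>. Key observation: the block from step 8 through step 15 cancels to the identity and can be dropped.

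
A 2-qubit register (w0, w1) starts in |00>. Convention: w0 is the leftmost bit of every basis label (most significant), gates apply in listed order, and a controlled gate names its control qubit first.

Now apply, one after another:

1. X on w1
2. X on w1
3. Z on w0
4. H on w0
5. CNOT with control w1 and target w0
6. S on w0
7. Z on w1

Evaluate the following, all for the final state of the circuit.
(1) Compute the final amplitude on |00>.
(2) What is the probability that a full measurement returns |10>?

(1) The amplitude on |00> is sqrt(2)/2.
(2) A full measurement returns |10> with probability 1/2.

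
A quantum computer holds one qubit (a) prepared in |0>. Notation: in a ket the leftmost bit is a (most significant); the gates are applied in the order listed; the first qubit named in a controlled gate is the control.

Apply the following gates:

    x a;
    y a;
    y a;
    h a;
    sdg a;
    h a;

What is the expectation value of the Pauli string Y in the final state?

In the final state, Y has expectation -1.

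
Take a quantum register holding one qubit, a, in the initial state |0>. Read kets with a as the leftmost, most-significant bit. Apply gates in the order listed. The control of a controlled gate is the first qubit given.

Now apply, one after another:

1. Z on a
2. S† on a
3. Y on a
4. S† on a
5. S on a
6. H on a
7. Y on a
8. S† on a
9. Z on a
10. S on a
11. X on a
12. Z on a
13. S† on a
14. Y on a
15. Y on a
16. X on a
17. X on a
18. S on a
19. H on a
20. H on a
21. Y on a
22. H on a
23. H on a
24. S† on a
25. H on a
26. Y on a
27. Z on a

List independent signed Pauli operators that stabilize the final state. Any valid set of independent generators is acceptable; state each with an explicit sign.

The stabilizer group can be generated by +Y, among other valid generating sets. Key observation: the block from step 16 through step 17 cancels to the identity and can be dropped.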